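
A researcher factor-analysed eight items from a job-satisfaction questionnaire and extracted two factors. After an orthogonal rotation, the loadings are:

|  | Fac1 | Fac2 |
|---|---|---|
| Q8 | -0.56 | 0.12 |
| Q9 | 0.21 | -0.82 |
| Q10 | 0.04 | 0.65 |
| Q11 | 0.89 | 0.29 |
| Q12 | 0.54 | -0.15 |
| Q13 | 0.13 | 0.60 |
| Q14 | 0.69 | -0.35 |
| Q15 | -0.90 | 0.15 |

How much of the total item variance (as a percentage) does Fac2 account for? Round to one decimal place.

SS loadings for Fac2 = 0.12² + (-0.82)² + 0.65² + 0.29² + (-0.15)² + 0.60² + (-0.35)² + 0.15² = 1.7209
With 8 standardized items, total variance = 8. Proportion = 1.7209/8 = 0.2151 → 21.51%.

21.5%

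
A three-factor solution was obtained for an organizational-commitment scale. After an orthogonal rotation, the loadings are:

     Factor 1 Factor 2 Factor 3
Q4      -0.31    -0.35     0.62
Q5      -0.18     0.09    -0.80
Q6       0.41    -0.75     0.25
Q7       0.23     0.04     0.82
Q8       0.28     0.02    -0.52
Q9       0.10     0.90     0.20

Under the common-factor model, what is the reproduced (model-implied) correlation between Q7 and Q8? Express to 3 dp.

r̂ = Σ λ_i·λ_j across factors = (0.23)(0.28) + (0.04)(0.02) + (0.82)(-0.52)
  = +0.0644 +0.0008 -0.4264 = -0.3612

-0.361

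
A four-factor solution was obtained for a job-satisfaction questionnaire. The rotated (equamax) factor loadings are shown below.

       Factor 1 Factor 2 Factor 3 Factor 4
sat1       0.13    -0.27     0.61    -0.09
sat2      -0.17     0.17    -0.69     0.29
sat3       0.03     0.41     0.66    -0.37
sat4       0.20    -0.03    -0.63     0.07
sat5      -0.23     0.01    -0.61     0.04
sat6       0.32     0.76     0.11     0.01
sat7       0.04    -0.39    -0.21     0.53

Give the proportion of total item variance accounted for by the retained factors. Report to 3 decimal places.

0.553

Communalities: 0.4700, 0.6180, 0.7415, 0.4427, 0.4267, 0.6922, 0.4787; Σh² = 3.8698.
Total variance with 7 standardized items is 7, so the solution explains 3.8698/7 = 0.5528.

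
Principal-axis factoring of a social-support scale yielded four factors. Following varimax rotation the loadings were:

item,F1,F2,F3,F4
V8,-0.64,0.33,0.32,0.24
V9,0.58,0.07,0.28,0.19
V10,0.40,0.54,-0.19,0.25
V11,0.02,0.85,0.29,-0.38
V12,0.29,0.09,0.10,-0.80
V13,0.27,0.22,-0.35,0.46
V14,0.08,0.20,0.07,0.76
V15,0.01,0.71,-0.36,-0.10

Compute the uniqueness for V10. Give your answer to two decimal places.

h² = 0.40² + 0.54² + (-0.19)² + 0.25² = 0.1600 + 0.2916 + 0.0361 + 0.0625 = 0.5502
Uniqueness u² = 1 − h² = 1 − 0.5502 = 0.4498

0.45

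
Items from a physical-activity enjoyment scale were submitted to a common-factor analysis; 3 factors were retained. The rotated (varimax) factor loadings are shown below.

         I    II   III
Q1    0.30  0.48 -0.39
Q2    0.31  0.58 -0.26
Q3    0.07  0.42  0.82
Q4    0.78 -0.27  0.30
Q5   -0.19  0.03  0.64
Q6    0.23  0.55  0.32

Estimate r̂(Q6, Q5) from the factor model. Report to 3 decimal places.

0.178

r̂ = Σ λ_i·λ_j across factors = (0.23)(-0.19) + (0.55)(0.03) + (0.32)(0.64)
  = -0.0437 +0.0165 +0.2048 = 0.1776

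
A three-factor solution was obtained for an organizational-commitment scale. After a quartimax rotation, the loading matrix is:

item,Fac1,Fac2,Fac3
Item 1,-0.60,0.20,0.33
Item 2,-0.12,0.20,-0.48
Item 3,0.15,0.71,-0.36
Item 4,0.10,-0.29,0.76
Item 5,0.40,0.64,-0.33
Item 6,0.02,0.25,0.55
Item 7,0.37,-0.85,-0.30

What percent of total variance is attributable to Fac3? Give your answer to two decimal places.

22.11%

SS loadings for Fac3 = 0.33² + (-0.48)² + (-0.36)² + 0.76² + (-0.33)² + 0.55² + (-0.30)² = 1.5479
With 7 standardized items, total variance = 7. Proportion = 1.5479/7 = 0.2211 → 22.11%.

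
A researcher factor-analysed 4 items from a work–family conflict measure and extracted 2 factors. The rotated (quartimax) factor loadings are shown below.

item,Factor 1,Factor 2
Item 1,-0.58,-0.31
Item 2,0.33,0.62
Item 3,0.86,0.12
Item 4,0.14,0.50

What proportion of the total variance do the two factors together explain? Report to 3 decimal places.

0.487

Communalities: 0.4325, 0.4933, 0.7540, 0.2696; Σh² = 1.9494.
Total variance with 4 standardized items is 4, so the solution explains 1.9494/4 = 0.4873.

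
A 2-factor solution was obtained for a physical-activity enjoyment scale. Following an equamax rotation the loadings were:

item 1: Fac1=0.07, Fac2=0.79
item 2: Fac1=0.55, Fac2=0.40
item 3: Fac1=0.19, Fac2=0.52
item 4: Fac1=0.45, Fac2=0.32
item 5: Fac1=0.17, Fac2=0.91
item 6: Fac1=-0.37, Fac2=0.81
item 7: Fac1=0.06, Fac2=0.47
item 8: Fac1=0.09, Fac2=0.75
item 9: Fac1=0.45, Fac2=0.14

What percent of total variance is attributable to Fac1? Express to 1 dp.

SS loadings for Fac1 = 0.07² + 0.55² + 0.19² + 0.45² + 0.17² + (-0.37)² + 0.06² + 0.09² + 0.45² = 0.9260
With 9 standardized items, total variance = 9. Proportion = 0.9260/9 = 0.1029 → 10.29%.

10.3%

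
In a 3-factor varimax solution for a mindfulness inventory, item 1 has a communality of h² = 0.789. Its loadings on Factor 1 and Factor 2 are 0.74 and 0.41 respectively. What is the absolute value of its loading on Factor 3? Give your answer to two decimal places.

0.27

Under orthogonal rotation h² = Σλ², so λ_Factor 3² = h² − (0.7157) = 0.789 − 0.7157 = 0.0733.
|λ| = √0.0733 = 0.2707.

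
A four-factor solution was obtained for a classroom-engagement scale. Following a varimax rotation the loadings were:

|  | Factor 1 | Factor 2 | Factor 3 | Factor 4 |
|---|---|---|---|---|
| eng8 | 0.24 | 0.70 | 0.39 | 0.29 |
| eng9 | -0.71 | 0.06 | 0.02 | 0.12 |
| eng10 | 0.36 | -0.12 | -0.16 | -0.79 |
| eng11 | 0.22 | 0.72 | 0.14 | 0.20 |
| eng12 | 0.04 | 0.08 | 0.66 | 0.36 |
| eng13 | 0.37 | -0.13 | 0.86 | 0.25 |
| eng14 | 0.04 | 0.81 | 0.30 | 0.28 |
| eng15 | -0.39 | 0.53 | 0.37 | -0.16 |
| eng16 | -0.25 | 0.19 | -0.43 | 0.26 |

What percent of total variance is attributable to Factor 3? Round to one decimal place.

19.8%

SS loadings for Factor 3 = 0.39² + 0.02² + (-0.16)² + 0.14² + 0.66² + 0.86² + 0.30² + 0.37² + (-0.43)² = 1.7847
With 9 standardized items, total variance = 9. Proportion = 1.7847/9 = 0.1983 → 19.83%.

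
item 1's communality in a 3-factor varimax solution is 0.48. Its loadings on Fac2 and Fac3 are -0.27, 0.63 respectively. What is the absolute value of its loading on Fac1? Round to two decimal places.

Under orthogonal rotation h² = Σλ², so λ_Fac1² = h² − (0.4698) = 0.48 − 0.4698 = 0.0102.
|λ| = √0.0102 = 0.1010.

0.10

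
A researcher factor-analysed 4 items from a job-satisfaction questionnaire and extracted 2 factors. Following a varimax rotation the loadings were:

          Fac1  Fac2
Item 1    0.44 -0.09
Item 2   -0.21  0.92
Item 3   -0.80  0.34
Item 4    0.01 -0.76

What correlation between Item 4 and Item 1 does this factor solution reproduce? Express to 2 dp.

0.07

r̂ = Σ λ_i·λ_j across factors = (0.01)(0.44) + (-0.76)(-0.09)
  = +0.0044 +0.0684 = 0.0728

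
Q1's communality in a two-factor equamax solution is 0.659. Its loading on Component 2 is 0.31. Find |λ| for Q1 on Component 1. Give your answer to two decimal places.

Under orthogonal rotation h² = Σλ², so λ_Component 1² = h² − (0.0961) = 0.659 − 0.0961 = 0.5629.
|λ| = √0.5629 = 0.7503.

0.75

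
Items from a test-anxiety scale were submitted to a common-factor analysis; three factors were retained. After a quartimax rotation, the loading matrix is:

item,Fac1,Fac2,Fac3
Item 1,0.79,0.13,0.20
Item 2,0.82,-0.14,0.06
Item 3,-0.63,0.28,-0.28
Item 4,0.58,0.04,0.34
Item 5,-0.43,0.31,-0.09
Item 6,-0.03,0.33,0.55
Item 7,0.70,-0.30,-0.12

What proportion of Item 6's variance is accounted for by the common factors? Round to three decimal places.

h² = (-0.03)² + 0.33² + 0.55² = 0.0009 + 0.1089 + 0.3025 = 0.4123

0.412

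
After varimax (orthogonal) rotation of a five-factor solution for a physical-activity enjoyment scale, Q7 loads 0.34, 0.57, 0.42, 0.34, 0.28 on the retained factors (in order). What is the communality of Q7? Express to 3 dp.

0.811

h² = 0.34² + 0.57² + 0.42² + 0.34² + 0.28² = 0.1156 + 0.3249 + 0.1764 + 0.1156 + 0.0784 = 0.8109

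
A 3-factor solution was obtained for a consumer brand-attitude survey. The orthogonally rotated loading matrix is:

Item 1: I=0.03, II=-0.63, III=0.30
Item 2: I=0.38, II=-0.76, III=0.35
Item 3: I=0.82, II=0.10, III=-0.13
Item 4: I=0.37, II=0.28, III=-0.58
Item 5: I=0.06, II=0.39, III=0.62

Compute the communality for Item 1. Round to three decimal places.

h² = 0.03² + (-0.63)² + 0.30² = 0.0009 + 0.3969 + 0.0900 = 0.4878

0.488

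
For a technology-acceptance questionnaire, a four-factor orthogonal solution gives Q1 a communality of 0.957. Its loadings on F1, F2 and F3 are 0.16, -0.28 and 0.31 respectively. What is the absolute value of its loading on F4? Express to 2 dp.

0.87

Under orthogonal rotation h² = Σλ², so λ_F4² = h² − (0.2001) = 0.957 − 0.2001 = 0.7569.
|λ| = √0.7569 = 0.8700.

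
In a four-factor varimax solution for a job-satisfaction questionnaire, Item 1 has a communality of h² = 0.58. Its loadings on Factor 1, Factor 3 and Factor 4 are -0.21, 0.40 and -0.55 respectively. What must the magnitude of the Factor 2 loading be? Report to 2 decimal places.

0.27

Under orthogonal rotation h² = Σλ², so λ_Factor 2² = h² − (0.5066) = 0.58 − 0.5066 = 0.0734.
|λ| = √0.0734 = 0.2709.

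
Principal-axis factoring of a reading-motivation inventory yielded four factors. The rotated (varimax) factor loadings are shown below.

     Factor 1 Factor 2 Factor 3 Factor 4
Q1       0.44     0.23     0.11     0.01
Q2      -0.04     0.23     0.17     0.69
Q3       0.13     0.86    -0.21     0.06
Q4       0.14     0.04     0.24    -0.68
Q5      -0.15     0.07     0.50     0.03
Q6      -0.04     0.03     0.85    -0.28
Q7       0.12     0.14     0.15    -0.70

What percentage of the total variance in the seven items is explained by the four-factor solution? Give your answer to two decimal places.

Communalities: 0.2587, 0.5595, 0.8042, 0.5412, 0.2783, 0.8034, 0.5465; Σh² = 3.7918.
Total variance with 7 standardized items is 7, so the solution explains 3.7918/7 = 0.5417 = 54.17%.

54.17%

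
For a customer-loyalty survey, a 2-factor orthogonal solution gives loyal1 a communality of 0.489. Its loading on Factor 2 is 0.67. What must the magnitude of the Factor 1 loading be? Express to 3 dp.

Under orthogonal rotation h² = Σλ², so λ_Factor 1² = h² − (0.4489) = 0.489 − 0.4489 = 0.0401.
|λ| = √0.0401 = 0.2002.

0.200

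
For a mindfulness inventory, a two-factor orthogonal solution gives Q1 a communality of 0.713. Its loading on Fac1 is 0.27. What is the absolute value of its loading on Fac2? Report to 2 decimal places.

Under orthogonal rotation h² = Σλ², so λ_Fac2² = h² − (0.0729) = 0.713 − 0.0729 = 0.6401.
|λ| = √0.6401 = 0.8001.

0.80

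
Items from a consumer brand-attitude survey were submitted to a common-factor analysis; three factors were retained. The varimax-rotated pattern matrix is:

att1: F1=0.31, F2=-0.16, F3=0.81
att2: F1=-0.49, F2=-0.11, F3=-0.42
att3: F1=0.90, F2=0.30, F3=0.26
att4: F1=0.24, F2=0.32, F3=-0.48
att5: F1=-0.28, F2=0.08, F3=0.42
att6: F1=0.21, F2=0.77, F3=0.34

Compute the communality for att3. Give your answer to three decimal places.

h² = 0.90² + 0.30² + 0.26² = 0.8100 + 0.0900 + 0.0676 = 0.9676

0.968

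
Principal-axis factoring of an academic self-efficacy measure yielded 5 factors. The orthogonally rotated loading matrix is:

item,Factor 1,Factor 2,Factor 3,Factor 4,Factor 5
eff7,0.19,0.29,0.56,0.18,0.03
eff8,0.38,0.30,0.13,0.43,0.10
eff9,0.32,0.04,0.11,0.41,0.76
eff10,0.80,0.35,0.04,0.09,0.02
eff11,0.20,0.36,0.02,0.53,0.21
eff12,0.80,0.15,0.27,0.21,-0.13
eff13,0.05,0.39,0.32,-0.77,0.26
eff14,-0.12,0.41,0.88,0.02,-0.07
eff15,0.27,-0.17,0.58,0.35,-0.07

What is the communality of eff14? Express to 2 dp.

0.96

h² = (-0.12)² + 0.41² + 0.88² + 0.02² + (-0.07)² = 0.0144 + 0.1681 + 0.7744 + 0.0004 + 0.0049 = 0.9622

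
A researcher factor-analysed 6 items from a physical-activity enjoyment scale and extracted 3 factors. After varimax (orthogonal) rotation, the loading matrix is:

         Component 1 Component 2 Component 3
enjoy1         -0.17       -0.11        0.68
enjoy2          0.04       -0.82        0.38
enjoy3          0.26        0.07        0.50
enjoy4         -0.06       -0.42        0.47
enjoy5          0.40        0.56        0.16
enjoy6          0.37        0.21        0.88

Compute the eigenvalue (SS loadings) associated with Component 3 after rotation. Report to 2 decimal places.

1.88

SS loadings for Component 3 = 0.68² + 0.38² + 0.50² + 0.47² + 0.16² + 0.88² = 0.4624 + 0.1444 + 0.2500 + 0.2209 + 0.0256 + 0.7744 = 1.8777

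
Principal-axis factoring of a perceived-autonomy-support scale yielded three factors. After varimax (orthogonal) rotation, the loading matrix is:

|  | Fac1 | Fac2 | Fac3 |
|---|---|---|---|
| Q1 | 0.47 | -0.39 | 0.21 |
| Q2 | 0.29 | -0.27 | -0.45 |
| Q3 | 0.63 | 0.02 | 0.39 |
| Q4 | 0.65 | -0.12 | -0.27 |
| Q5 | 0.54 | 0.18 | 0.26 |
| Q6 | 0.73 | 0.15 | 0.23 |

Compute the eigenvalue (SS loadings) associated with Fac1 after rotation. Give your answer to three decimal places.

1.949

SS loadings for Fac1 = 0.47² + 0.29² + 0.63² + 0.65² + 0.54² + 0.73² = 0.2209 + 0.0841 + 0.3969 + 0.4225 + 0.2916 + 0.5329 = 1.9489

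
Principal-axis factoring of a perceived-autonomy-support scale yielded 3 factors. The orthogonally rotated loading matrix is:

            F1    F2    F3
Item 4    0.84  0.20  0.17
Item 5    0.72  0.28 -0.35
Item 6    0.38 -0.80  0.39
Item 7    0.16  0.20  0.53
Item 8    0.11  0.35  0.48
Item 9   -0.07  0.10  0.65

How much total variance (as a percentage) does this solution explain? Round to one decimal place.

SS loadings by factor: 1.4110, 0.9309, 1.2373; total = 3.5792.
Total variance with 6 standardized items is 6, so the solution explains 3.5792/6 = 0.5965 = 59.65%.

59.7%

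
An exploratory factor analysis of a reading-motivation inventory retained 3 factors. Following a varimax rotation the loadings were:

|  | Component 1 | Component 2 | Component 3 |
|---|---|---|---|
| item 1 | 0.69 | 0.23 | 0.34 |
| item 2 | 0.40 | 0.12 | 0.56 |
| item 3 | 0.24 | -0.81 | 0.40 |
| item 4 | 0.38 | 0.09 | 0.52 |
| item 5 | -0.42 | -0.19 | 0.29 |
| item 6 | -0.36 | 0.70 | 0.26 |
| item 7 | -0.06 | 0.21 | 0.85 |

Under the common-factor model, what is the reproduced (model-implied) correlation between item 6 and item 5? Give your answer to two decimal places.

0.09

r̂ = Σ λ_i·λ_j across factors = (-0.36)(-0.42) + (0.70)(-0.19) + (0.26)(0.29)
  = +0.1512 -0.1330 +0.0754 = 0.0936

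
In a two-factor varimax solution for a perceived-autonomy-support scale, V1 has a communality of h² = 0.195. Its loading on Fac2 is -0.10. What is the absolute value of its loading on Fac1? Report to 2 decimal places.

Under orthogonal rotation h² = Σλ², so λ_Fac1² = h² − (0.0100) = 0.195 − 0.0100 = 0.1850.
|λ| = √0.1850 = 0.4301.

0.43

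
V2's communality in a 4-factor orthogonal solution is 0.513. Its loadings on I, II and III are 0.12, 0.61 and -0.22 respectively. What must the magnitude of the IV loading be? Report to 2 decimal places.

Under orthogonal rotation h² = Σλ², so λ_IV² = h² − (0.4349) = 0.513 − 0.4349 = 0.0781.
|λ| = √0.0781 = 0.2795.

0.28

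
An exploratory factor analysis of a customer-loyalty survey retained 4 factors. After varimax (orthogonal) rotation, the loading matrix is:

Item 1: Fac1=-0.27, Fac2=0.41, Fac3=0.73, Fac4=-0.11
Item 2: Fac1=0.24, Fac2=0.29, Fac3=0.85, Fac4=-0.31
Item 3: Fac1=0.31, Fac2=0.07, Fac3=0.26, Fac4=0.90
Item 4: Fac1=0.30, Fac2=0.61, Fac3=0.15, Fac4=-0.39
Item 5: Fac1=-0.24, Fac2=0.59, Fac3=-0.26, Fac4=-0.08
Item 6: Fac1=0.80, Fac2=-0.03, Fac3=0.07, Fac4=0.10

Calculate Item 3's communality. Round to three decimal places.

0.979

h² = 0.31² + 0.07² + 0.26² + 0.90² = 0.0961 + 0.0049 + 0.0676 + 0.8100 = 0.9786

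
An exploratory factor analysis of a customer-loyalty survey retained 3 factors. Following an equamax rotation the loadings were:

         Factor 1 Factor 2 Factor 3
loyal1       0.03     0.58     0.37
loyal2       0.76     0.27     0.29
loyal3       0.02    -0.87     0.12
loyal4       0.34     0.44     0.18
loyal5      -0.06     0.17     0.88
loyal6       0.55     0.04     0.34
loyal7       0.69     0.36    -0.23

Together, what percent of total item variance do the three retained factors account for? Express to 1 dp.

60.1%

SS loadings by factor: 1.4767, 1.5199, 1.2107; total = 4.2073.
Total variance with 7 standardized items is 7, so the solution explains 4.2073/7 = 0.6010 = 60.10%.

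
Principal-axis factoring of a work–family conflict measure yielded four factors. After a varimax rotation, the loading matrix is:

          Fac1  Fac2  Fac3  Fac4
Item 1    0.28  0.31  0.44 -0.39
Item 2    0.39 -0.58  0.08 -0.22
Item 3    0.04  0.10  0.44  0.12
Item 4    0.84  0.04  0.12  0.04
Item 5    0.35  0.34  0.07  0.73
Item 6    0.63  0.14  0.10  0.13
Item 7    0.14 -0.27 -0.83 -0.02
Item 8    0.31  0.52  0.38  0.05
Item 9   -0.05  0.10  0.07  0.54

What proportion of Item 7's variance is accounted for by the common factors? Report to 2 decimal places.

h² = 0.14² + (-0.27)² + (-0.83)² + (-0.02)² = 0.0196 + 0.0729 + 0.6889 + 0.0004 = 0.7818

0.78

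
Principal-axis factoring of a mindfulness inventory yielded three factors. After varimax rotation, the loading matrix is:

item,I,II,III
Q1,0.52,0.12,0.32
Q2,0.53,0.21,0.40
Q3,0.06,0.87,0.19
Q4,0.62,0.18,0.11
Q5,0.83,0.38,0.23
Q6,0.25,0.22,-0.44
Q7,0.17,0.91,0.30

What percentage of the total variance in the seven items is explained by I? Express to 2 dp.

SS loadings for I = 0.52² + 0.53² + 0.06² + 0.62² + 0.83² + 0.25² + 0.17² = 1.7196
With 7 standardized items, total variance = 7. Proportion = 1.7196/7 = 0.2457 → 24.57%.

24.57%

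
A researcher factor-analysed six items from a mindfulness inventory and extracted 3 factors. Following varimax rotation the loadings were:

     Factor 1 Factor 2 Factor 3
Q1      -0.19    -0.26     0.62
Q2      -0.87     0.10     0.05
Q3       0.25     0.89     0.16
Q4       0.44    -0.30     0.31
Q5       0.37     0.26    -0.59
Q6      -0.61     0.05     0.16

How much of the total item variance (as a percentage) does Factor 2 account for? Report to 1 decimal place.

17.2%

SS loadings for Factor 2 = (-0.26)² + 0.10² + 0.89² + (-0.30)² + 0.26² + 0.05² = 1.0298
With 6 standardized items, total variance = 6. Proportion = 1.0298/6 = 0.1716 → 17.16%.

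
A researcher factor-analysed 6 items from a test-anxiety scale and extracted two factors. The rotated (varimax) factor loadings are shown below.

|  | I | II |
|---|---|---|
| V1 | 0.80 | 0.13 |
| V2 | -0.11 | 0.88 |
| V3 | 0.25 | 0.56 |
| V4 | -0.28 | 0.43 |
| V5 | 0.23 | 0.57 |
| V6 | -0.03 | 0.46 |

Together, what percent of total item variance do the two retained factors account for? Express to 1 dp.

Communalities: 0.6569, 0.7865, 0.3761, 0.2633, 0.3778, 0.2125; Σh² = 2.6731.
Total variance with 6 standardized items is 6, so the solution explains 2.6731/6 = 0.4455 = 44.55%.

44.6%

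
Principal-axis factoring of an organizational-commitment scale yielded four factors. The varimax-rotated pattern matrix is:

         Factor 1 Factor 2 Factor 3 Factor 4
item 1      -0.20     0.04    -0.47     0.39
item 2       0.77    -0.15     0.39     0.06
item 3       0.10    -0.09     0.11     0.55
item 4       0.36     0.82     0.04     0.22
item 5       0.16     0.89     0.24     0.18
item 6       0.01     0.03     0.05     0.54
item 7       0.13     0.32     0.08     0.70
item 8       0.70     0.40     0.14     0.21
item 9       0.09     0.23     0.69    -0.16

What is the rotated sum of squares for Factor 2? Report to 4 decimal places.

SS loadings for Factor 2 = 0.04² + (-0.15)² + (-0.09)² + 0.82² + 0.89² + 0.03² + 0.32² + 0.40² + 0.23² = 0.0016 + 0.0225 + 0.0081 + 0.6724 + 0.7921 + 0.0009 + 0.1024 + 0.1600 + 0.0529 = 1.8129

1.8129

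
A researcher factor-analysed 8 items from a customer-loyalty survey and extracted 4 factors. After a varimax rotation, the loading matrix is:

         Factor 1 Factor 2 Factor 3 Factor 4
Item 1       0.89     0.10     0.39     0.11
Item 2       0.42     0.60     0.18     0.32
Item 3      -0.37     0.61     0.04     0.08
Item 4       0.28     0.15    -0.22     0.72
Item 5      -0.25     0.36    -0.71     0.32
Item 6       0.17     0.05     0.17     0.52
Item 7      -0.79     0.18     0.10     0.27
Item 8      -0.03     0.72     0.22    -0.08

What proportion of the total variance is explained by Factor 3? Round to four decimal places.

SS loadings for Factor 3 = 0.39² + 0.18² + 0.04² + (-0.22)² + (-0.71)² + 0.17² + 0.10² + 0.22² = 0.8259
Proportion of variance = 0.8259 / 8 = 0.1032.

0.1032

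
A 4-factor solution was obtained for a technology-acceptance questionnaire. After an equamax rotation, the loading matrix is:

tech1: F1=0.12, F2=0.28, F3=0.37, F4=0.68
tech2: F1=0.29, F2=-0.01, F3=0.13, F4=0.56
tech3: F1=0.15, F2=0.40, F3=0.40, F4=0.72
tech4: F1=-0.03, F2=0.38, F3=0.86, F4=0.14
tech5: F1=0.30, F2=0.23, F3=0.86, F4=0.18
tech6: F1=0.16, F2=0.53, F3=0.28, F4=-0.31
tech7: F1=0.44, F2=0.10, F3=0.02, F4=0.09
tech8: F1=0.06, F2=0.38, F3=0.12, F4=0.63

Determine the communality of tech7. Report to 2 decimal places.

h² = 0.44² + 0.10² + 0.02² + 0.09² = 0.1936 + 0.0100 + 0.0004 + 0.0081 = 0.2121

0.21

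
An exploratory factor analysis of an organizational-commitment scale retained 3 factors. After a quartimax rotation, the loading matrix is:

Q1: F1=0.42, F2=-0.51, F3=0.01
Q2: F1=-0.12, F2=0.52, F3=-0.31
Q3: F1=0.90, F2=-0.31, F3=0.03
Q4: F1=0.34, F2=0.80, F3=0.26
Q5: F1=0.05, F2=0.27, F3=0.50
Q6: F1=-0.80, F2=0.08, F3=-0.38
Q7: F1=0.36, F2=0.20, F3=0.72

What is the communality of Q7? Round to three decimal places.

h² = 0.36² + 0.20² + 0.72² = 0.1296 + 0.0400 + 0.5184 = 0.6880

0.688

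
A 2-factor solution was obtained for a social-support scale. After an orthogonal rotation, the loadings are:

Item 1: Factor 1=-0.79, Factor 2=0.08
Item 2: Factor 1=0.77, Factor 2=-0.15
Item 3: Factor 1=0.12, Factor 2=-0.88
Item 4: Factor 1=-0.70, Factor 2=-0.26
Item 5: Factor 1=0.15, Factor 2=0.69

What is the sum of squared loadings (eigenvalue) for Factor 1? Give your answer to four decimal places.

SS loadings for Factor 1 = (-0.79)² + 0.77² + 0.12² + (-0.70)² + 0.15² = 0.6241 + 0.5929 + 0.0144 + 0.4900 + 0.0225 = 1.7439

1.7439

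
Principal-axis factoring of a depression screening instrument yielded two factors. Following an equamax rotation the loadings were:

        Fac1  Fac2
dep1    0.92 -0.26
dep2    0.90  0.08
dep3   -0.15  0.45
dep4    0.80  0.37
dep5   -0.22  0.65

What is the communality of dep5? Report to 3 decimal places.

h² = (-0.22)² + 0.65² = 0.0484 + 0.4225 = 0.4709

0.471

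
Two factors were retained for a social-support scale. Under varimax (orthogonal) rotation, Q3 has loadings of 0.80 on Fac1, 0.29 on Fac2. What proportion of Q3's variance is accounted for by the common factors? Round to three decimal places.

0.724

h² = 0.80² + 0.29² = 0.6400 + 0.0841 = 0.7241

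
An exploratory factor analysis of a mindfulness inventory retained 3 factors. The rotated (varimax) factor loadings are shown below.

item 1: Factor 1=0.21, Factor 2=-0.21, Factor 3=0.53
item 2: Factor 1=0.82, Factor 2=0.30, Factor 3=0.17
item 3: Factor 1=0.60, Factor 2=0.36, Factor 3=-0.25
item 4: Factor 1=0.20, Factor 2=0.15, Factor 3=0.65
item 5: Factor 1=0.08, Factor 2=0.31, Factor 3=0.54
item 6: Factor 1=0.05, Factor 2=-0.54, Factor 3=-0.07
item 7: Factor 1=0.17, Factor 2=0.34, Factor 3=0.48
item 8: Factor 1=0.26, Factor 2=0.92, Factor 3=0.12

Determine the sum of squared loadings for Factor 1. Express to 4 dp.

1.2219

SS loadings for Factor 1 = 0.21² + 0.82² + 0.60² + 0.20² + 0.08² + 0.05² + 0.17² + 0.26² = 0.0441 + 0.6724 + 0.3600 + 0.0400 + 0.0064 + 0.0025 + 0.0289 + 0.0676 = 1.2219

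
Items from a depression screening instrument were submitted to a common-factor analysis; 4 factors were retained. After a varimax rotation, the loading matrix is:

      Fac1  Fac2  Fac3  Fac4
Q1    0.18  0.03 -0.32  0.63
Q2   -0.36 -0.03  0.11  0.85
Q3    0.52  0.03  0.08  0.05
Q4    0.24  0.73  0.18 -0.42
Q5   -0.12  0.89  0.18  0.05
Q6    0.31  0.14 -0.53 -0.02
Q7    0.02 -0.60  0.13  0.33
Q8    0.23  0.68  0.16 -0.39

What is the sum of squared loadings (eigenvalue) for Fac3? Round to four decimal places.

0.5091

SS loadings for Fac3 = (-0.32)² + 0.11² + 0.08² + 0.18² + 0.18² + (-0.53)² + 0.13² + 0.16² = 0.1024 + 0.0121 + 0.0064 + 0.0324 + 0.0324 + 0.2809 + 0.0169 + 0.0256 = 0.5091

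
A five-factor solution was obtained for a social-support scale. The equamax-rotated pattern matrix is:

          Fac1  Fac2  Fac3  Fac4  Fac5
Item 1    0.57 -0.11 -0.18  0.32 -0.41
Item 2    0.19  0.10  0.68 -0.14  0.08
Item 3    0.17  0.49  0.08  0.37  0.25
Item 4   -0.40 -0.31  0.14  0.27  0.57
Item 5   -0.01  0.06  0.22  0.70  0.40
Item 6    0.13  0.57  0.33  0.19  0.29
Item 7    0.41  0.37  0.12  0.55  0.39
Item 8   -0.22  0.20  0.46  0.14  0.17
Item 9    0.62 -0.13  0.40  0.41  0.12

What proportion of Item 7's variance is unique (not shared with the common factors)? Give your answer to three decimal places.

h² = 0.41² + 0.37² + 0.12² + 0.55² + 0.39² = 0.1681 + 0.1369 + 0.0144 + 0.3025 + 0.1521 = 0.7740
Uniqueness u² = 1 − h² = 1 − 0.7740 = 0.2260

0.226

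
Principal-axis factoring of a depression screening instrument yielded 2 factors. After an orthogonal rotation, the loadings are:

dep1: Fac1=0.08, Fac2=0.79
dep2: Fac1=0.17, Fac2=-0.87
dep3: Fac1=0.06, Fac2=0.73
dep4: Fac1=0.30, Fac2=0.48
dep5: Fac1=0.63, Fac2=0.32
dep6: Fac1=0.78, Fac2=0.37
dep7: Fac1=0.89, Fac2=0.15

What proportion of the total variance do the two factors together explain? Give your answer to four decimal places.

0.6189

Communalities: 0.6305, 0.7858, 0.5365, 0.3204, 0.4993, 0.7453, 0.8146; Σh² = 4.3324.
Total variance with 7 standardized items is 7, so the solution explains 4.3324/7 = 0.6189.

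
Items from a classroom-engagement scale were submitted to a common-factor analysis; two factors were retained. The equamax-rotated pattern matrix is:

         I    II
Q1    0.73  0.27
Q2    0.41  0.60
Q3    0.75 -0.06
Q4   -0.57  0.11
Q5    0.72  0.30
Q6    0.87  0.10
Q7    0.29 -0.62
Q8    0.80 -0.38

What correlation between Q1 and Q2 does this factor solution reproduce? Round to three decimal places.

0.461

r̂ = Σ λ_i·λ_j across factors = (0.73)(0.41) + (0.27)(0.60)
  = +0.2993 +0.1620 = 0.4613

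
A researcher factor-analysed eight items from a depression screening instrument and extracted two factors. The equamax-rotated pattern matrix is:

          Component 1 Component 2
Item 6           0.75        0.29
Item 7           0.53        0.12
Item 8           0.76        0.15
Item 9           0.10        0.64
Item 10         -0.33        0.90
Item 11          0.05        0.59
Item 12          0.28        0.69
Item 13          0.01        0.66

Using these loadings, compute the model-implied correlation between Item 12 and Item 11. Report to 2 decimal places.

r̂ = Σ λ_i·λ_j across factors = (0.28)(0.05) + (0.69)(0.59)
  = +0.0140 +0.4071 = 0.4211

0.42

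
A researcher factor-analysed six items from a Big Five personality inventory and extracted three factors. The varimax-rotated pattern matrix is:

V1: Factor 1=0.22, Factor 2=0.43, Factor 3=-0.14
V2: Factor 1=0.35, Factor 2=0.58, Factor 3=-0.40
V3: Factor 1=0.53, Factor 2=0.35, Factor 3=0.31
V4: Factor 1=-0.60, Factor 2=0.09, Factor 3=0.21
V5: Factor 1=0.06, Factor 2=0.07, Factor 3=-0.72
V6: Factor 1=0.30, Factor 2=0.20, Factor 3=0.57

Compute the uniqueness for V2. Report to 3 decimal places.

0.381

h² = 0.35² + 0.58² + (-0.40)² = 0.1225 + 0.3364 + 0.1600 = 0.6189
Uniqueness u² = 1 − h² = 1 − 0.6189 = 0.3811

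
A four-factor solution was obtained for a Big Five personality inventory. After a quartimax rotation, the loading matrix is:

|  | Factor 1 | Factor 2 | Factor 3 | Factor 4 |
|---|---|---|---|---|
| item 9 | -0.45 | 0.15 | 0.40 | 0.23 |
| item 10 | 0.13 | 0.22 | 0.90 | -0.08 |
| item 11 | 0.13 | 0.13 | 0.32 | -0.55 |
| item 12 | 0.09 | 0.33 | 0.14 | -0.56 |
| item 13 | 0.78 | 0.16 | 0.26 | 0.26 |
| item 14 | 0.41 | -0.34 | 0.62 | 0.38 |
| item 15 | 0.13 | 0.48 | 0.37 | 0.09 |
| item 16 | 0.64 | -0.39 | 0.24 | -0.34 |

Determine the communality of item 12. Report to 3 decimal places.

0.450

h² = 0.09² + 0.33² + 0.14² + (-0.56)² = 0.0081 + 0.1089 + 0.0196 + 0.3136 = 0.4502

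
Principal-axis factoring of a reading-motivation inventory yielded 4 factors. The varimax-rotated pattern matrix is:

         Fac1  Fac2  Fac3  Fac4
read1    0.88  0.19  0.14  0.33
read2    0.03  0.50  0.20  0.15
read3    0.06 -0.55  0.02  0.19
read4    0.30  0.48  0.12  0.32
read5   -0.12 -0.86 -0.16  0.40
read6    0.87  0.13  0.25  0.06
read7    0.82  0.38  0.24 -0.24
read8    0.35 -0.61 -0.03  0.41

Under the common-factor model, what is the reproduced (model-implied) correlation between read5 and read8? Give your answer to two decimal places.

0.65

r̂ = Σ λ_i·λ_j across factors = (-0.12)(0.35) + (-0.86)(-0.61) + (-0.16)(-0.03) + (0.40)(0.41)
  = -0.0420 +0.5246 +0.0048 +0.1640 = 0.6514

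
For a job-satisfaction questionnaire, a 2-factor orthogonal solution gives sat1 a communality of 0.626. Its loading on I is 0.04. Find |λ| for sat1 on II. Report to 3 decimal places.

Under orthogonal rotation h² = Σλ², so λ_II² = h² − (0.0016) = 0.626 − 0.0016 = 0.6244.
|λ| = √0.6244 = 0.7902.

0.790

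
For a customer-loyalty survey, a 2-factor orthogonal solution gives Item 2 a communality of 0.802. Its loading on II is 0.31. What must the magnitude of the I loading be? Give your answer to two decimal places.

Under orthogonal rotation h² = Σλ², so λ_I² = h² − (0.0961) = 0.802 − 0.0961 = 0.7059.
|λ| = √0.7059 = 0.8402.

0.84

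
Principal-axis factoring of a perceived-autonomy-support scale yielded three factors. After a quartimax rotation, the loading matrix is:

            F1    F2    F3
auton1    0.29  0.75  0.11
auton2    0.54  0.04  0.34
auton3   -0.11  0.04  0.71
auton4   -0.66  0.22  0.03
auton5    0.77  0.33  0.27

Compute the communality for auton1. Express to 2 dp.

0.66

h² = 0.29² + 0.75² + 0.11² = 0.0841 + 0.5625 + 0.0121 = 0.6587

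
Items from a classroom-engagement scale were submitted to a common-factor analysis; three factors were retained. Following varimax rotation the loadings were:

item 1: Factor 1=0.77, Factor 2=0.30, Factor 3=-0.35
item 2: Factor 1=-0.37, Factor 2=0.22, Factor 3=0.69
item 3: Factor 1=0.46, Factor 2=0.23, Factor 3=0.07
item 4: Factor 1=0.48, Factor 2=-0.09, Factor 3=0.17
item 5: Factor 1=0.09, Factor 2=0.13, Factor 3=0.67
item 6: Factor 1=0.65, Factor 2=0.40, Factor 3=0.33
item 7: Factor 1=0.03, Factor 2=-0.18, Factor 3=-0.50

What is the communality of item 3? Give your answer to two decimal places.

0.27

h² = 0.46² + 0.23² + 0.07² = 0.2116 + 0.0529 + 0.0049 = 0.2694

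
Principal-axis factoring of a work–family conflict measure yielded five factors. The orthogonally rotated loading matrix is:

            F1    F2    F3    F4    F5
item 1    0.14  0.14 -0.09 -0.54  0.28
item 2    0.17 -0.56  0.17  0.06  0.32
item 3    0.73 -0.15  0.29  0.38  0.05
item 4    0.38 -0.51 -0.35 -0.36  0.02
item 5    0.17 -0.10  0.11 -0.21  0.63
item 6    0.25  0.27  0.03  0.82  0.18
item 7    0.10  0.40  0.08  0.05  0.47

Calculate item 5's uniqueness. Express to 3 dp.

h² = 0.17² + (-0.10)² + 0.11² + (-0.21)² + 0.63² = 0.0289 + 0.0100 + 0.0121 + 0.0441 + 0.3969 = 0.4920
Uniqueness u² = 1 − h² = 1 − 0.4920 = 0.5080

0.508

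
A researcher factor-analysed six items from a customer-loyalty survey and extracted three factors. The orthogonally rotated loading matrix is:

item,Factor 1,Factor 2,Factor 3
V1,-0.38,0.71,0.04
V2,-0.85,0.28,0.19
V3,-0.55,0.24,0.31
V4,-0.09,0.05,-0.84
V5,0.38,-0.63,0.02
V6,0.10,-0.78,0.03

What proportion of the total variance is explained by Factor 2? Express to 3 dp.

SS loadings for Factor 2 = 0.71² + 0.28² + 0.24² + 0.05² + (-0.63)² + (-0.78)² = 1.6479
Proportion of variance = 1.6479 / 6 = 0.2747.

0.275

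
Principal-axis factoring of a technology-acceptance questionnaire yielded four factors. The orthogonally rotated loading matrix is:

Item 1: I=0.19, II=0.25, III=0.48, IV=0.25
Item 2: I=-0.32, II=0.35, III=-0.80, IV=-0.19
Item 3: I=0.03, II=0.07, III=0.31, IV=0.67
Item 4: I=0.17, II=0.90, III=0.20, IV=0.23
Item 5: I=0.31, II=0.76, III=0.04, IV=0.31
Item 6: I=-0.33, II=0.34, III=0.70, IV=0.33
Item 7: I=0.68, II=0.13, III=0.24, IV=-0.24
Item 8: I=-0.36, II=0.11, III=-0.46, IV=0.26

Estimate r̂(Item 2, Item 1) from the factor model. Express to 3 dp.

-0.405

r̂ = Σ λ_i·λ_j across factors = (-0.32)(0.19) + (0.35)(0.25) + (-0.80)(0.48) + (-0.19)(0.25)
  = -0.0608 +0.0875 -0.3840 -0.0475 = -0.4048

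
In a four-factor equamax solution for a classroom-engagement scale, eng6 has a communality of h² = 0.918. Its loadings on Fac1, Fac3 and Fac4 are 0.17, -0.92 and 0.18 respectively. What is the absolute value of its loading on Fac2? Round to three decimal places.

0.101

Under orthogonal rotation h² = Σλ², so λ_Fac2² = h² − (0.9077) = 0.918 − 0.9077 = 0.0103.
|λ| = √0.0103 = 0.1015.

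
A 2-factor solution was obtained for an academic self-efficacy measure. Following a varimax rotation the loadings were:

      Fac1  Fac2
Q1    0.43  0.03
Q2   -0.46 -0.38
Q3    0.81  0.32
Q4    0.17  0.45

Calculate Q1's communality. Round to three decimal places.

h² = 0.43² + 0.03² = 0.1849 + 0.0009 = 0.1858

0.186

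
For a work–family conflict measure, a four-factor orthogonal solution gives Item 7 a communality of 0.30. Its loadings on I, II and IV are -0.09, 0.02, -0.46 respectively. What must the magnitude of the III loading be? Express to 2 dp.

0.28

Under orthogonal rotation h² = Σλ², so λ_III² = h² − (0.2201) = 0.30 − 0.2201 = 0.0799.
|λ| = √0.0799 = 0.2827.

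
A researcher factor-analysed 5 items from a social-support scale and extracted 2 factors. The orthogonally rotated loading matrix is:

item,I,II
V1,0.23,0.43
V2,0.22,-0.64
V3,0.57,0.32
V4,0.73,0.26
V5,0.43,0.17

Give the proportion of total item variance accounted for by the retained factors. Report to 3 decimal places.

SS loadings by factor: 1.1440, 0.7934; total = 1.9374.
Total variance with 5 standardized items is 5, so the solution explains 1.9374/5 = 0.3875.

0.387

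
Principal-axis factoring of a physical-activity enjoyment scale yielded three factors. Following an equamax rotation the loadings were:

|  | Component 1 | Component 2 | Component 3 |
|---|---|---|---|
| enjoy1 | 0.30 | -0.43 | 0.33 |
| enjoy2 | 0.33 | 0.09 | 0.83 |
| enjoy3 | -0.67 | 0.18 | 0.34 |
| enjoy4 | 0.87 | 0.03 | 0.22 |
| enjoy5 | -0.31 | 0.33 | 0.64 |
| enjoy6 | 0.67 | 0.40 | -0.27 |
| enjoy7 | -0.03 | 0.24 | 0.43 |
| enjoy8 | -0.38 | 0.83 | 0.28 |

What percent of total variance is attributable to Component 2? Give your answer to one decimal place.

15.5%

SS loadings for Component 2 = (-0.43)² + 0.09² + 0.18² + 0.03² + 0.33² + 0.40² + 0.24² + 0.83² = 1.2417
With 8 standardized items, total variance = 8. Proportion = 1.2417/8 = 0.1552 → 15.52%.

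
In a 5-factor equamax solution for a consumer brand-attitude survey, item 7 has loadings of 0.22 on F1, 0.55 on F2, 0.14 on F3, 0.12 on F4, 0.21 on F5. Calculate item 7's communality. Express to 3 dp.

h² = 0.22² + 0.55² + 0.14² + 0.12² + 0.21² = 0.0484 + 0.3025 + 0.0196 + 0.0144 + 0.0441 = 0.4290

0.429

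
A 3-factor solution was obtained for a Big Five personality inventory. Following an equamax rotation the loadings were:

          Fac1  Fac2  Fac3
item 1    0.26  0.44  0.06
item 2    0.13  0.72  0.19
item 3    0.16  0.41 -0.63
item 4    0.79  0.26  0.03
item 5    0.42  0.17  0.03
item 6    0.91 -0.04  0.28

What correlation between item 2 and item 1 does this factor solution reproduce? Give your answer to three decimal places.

r̂ = Σ λ_i·λ_j across factors = (0.13)(0.26) + (0.72)(0.44) + (0.19)(0.06)
  = +0.0338 +0.3168 +0.0114 = 0.3620

0.362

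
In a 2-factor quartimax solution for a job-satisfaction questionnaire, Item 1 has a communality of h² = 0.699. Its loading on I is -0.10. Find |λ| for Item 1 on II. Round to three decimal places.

0.830

Under orthogonal rotation h² = Σλ², so λ_II² = h² − (0.0100) = 0.699 − 0.0100 = 0.6890.
|λ| = √0.6890 = 0.8301.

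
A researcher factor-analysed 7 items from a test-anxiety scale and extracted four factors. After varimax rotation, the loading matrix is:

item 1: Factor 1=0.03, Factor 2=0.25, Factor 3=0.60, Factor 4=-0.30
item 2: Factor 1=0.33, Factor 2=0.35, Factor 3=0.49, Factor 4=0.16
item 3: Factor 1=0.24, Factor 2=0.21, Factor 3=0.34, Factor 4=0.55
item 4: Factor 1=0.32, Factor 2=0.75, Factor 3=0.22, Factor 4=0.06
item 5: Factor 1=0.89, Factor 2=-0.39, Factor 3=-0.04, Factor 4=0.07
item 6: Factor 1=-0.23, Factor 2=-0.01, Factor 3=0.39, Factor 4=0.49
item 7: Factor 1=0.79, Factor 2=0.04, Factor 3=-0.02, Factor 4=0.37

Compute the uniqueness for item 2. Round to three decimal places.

0.503

h² = 0.33² + 0.35² + 0.49² + 0.16² = 0.1089 + 0.1225 + 0.2401 + 0.0256 = 0.4971
Uniqueness u² = 1 − h² = 1 − 0.4971 = 0.5029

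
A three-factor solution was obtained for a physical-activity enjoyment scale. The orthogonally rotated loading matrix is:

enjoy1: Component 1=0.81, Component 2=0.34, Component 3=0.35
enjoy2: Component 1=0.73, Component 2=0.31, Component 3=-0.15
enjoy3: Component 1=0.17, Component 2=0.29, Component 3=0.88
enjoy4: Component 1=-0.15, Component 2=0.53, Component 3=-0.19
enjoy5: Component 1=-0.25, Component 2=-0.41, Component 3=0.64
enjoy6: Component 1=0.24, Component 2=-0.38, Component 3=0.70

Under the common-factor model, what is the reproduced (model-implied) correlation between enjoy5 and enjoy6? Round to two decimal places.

0.54

r̂ = Σ λ_i·λ_j across factors = (-0.25)(0.24) + (-0.41)(-0.38) + (0.64)(0.70)
  = -0.0600 +0.1558 +0.4480 = 0.5438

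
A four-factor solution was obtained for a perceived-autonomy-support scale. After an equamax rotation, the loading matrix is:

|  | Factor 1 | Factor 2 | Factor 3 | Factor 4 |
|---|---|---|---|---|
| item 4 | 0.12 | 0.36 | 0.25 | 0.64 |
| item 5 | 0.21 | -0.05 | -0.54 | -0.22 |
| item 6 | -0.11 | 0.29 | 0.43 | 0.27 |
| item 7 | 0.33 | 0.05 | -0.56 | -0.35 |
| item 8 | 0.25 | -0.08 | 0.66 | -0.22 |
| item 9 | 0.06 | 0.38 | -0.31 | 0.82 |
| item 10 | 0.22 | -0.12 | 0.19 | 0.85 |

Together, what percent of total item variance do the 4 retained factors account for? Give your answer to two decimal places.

SS loadings by factor: 0.2940, 0.3839, 1.4204, 2.0967; total = 4.1950.
Total variance with 7 standardized items is 7, so the solution explains 4.1950/7 = 0.5993 = 59.93%.

59.93%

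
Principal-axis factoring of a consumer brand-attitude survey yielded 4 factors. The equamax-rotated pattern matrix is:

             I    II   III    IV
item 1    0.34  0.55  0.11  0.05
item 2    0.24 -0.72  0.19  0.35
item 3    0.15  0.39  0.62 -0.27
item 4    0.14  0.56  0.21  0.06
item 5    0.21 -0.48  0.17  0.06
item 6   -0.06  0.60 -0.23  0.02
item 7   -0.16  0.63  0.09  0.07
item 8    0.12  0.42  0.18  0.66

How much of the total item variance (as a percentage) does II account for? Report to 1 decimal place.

SS loadings for II = 0.55² + (-0.72)² + 0.39² + 0.56² + (-0.48)² + 0.60² + 0.63² + 0.42² = 2.4503
With 8 standardized items, total variance = 8. Proportion = 2.4503/8 = 0.3063 → 30.63%.

30.6%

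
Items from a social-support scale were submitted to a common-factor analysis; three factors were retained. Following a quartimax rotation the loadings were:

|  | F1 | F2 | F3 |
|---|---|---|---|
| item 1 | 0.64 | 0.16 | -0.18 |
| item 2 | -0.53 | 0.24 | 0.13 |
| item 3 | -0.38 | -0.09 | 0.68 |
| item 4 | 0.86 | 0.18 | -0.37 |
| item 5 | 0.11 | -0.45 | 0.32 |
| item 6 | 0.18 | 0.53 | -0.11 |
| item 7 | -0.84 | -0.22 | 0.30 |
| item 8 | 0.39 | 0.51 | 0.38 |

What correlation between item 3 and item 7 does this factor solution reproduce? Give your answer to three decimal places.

r̂ = Σ λ_i·λ_j across factors = (-0.38)(-0.84) + (-0.09)(-0.22) + (0.68)(0.30)
  = +0.3192 +0.0198 +0.2040 = 0.5430

0.543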